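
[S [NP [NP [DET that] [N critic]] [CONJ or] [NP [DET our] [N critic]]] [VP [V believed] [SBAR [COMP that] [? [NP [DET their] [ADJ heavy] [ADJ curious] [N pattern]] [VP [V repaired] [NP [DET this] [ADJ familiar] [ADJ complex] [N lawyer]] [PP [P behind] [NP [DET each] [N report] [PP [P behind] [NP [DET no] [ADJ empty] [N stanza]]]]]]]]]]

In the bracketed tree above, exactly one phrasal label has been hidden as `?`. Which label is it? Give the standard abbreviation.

S

Looking at what the `?` directly dominates — NP, VP — this is a clause (S).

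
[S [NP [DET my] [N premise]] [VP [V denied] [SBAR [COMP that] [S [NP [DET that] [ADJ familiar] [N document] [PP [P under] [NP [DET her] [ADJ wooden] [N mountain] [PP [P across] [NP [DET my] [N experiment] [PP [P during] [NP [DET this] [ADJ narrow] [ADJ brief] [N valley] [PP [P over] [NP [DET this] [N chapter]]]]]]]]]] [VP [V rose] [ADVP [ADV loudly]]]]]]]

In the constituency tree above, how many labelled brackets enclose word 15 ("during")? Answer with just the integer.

11

Path from the root down to the word: S → VP → SBAR → S → NP → PP → NP → PP → NP → PP → P. That is 11 enclosing brackets.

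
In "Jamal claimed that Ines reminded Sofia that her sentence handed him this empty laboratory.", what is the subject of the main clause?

Jamal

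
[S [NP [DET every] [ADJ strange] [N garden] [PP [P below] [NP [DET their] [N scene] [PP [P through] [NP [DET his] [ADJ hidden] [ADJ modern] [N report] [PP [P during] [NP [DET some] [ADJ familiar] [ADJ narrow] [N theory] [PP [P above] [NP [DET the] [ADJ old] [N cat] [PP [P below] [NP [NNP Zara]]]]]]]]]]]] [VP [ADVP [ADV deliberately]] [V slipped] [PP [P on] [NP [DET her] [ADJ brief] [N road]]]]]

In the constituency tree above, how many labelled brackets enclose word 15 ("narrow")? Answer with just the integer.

9

Counting open brackets not yet closed at "narrow": [S [NP [PP [NP [PP [NP [PP [NP [ADJ = 9.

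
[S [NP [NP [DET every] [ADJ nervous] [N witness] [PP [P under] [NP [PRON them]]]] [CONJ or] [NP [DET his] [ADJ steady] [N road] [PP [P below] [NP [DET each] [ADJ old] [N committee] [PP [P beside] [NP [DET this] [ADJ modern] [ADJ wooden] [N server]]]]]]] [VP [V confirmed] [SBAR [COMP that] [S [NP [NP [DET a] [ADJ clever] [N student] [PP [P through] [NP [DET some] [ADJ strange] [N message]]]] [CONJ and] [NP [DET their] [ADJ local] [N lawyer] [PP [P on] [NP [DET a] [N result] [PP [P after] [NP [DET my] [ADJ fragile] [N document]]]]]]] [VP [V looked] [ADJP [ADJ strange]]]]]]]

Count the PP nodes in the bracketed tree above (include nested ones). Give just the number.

6

The PP constituents are: [PP under them]; [PP below each old committee beside this modern wooden server]; [PP beside this modern wooden server]; [PP through some strange message]; [PP on a result after my fragile document]; [PP after my fragile document]. Total: 6.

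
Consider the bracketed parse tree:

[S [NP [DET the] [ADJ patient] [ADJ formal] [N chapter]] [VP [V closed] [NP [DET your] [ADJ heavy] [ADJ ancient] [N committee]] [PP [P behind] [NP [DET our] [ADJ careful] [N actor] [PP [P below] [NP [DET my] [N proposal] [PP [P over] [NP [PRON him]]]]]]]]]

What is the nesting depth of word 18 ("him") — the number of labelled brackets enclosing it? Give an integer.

9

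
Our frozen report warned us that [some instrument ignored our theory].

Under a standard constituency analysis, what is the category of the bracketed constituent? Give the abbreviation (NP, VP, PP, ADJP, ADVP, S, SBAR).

S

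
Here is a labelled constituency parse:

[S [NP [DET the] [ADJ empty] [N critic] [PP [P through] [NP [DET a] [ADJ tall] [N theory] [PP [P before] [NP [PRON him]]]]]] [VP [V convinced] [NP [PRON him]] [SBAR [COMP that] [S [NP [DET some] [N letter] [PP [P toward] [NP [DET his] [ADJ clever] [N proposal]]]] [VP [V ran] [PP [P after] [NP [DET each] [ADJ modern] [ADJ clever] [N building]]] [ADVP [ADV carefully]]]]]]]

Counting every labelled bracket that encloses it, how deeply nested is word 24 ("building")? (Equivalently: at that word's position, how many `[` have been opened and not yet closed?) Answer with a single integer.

8

Counting open brackets not yet closed at "building": [S [VP [SBAR [S [VP [PP [NP [N = 8.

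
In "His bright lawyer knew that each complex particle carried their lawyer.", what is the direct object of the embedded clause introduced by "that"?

their lawyer

"carried" heads the VP of the embedded clause introduced by "that", and "their lawyer" is its direct object.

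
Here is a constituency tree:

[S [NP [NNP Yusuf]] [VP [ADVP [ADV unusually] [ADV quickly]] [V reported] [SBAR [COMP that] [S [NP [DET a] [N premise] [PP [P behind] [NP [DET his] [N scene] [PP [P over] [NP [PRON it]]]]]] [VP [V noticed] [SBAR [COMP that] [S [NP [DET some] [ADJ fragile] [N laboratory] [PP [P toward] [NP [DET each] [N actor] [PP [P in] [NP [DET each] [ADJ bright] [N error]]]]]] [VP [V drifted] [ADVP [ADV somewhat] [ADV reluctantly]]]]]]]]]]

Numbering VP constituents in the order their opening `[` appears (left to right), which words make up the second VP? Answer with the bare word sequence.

The VP opening brackets appear, in order, over: "unusually quickly reported that a premise behind his scene over it noticed that some fragile laboratory toward each actor in each bright error drifted somewhat reluctantly"; "noticed that some fragile laboratory toward each actor in each bright error drifted somewhat reluctantly"; "drifted somewhat reluctantly". The second one spans "noticed that some fragile laboratory toward each actor in each bright error drifted somewhat reluctantly".

noticed that some fragile laboratory toward each actor in each bright error drifted somewhat reluctantly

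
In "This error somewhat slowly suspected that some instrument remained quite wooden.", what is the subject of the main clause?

this error

The subject of the main clause is the NP immediately before the verb "suspected": "this error".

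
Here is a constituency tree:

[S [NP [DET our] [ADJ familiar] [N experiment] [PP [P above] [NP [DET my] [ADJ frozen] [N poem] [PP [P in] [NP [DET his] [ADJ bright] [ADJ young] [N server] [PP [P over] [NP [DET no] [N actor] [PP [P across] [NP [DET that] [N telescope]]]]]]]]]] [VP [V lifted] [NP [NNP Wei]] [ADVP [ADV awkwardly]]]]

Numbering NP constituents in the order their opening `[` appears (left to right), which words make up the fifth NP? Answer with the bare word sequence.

The NP opening brackets appear, in order, over: "our familiar experiment above my frozen poem in his bright young server over no actor across that telescope"; "my frozen poem in his bright young server over no actor across that telescope"; "his bright young server over no actor across that telescope"; "no actor across that telescope"; "that telescope"; "Wei". The fifth one spans "that telescope".

that telescope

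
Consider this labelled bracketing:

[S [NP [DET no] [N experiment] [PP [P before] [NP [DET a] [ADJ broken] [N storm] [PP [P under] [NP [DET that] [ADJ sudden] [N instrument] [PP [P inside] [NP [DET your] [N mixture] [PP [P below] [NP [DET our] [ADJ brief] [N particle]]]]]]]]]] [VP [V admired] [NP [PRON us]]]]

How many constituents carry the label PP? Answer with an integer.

The PP constituents are: [PP before a broken storm under that sudden instrument inside your mixture below our brief particle]; [PP under that sudden instrument inside your mixture below our brief particle]; [PP inside your mixture below our brief particle]; [PP below our brief particle]. Total: 4.

4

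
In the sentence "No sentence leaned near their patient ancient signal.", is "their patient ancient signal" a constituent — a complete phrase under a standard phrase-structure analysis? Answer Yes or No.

These words form the whole noun phrase headed by "signal", so yes — one constituent.

Yes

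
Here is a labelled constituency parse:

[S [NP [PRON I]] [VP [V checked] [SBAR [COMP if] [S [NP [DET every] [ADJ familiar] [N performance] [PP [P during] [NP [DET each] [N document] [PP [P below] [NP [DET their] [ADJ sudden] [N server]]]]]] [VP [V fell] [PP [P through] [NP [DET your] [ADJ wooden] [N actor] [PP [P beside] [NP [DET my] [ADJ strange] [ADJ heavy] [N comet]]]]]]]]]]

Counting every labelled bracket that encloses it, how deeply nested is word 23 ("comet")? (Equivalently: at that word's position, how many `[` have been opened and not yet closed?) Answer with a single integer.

10

Path from the root down to the word: S → VP → SBAR → S → VP → PP → NP → PP → NP → N. That is 10 enclosing brackets.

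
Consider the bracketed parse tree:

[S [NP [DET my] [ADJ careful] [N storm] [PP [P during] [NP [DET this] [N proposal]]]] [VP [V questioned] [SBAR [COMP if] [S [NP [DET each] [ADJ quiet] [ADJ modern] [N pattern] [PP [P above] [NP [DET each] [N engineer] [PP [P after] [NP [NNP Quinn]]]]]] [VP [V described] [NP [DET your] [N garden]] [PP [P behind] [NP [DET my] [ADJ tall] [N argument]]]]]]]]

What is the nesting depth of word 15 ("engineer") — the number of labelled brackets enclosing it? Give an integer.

8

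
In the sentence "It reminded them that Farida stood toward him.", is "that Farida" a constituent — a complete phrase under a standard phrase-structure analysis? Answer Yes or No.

No

The smallest constituent containing the whole sequence is the subordinate clause [SBAR that Farida stood toward him], but the sequence is only part of it — it straddles the boundary between complementizer "that" and clause "Farida stood toward him".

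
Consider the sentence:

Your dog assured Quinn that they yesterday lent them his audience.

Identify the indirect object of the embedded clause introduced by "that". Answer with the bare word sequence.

them

Within the embedded clause introduced by "that", the indirect object of "lent" is "them".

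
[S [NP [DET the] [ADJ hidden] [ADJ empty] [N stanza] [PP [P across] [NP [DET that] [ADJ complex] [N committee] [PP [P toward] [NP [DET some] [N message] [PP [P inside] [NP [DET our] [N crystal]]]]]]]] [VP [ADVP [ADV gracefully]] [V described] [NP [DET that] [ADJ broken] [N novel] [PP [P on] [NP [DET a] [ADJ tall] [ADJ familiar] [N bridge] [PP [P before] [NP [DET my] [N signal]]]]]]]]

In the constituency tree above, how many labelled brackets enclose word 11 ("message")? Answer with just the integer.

7

The word sits inside N, which is inside NP, inside PP, inside NP, inside PP, inside NP, inside S — 7 brackets in all.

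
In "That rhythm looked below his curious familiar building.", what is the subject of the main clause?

that rhythm

"that rhythm" is the NP that combines with the VP headed by "looked" to form the main clause — the subject.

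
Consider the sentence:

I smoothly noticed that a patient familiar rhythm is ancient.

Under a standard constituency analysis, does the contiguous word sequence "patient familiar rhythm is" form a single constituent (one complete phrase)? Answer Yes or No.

The sequence begins inside the noun phrase "a patient familiar rhythm" and ends inside the verb phrase "is ancient"; it crosses a phrase boundary, so no single node in the tree spans exactly those words.

No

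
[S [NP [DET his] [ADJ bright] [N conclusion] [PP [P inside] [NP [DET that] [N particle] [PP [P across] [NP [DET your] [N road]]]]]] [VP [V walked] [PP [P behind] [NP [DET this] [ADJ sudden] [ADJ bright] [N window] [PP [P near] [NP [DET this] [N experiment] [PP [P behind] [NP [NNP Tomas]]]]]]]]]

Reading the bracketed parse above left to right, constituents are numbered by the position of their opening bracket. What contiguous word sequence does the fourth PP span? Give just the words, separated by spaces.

near this experiment behind Tomas

In left-to-right order the PP constituents are "inside that particle across your road"; "across your road"; "behind this sudden bright window near this experiment behind Tomas"; "near this experiment behind Tomas"; "behind Tomas". Number 4 is "near this experiment behind Tomas".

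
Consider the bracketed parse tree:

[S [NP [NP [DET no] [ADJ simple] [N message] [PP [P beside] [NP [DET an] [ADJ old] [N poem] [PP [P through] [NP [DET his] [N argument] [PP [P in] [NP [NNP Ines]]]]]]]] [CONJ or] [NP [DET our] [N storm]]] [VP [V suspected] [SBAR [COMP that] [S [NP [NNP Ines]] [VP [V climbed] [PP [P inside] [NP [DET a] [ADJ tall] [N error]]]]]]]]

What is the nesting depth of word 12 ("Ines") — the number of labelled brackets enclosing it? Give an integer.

10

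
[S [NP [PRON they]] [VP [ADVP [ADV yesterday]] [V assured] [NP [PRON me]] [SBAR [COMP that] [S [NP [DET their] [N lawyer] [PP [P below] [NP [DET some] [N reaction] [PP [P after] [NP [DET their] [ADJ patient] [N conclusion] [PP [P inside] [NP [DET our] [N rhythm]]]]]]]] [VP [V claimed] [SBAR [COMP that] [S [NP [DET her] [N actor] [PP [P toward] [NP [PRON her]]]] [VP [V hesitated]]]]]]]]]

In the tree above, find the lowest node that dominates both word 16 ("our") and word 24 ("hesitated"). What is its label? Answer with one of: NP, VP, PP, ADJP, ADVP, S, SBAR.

S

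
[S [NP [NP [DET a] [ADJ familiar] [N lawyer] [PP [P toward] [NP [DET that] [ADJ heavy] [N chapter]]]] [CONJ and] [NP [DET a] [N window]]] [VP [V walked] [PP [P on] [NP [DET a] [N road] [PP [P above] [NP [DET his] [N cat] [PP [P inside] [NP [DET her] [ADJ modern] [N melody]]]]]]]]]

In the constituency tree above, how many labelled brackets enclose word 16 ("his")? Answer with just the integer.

7

The word sits inside DET, which is inside NP, inside PP, inside NP, inside PP, inside VP, inside S — 7 brackets in all.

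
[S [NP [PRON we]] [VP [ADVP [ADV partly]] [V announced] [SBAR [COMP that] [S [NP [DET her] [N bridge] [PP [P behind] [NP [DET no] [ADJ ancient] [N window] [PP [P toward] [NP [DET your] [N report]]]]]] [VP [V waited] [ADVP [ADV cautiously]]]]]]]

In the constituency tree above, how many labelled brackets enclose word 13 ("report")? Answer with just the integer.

10

The word sits inside N, which is inside NP, inside PP, inside NP, inside PP, inside NP, inside S, inside SBAR, inside VP, inside S — 10 brackets in all.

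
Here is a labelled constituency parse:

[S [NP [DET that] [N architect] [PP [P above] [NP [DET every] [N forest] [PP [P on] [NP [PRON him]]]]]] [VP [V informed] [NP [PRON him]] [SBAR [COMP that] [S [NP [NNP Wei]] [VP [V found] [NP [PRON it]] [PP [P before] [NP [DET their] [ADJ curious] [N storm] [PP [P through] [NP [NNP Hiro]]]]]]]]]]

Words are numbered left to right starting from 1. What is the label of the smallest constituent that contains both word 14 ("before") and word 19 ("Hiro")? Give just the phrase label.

The smallest bracket enclosing both words is [PP before their curious storm through Hiro], so the label is PP.

PP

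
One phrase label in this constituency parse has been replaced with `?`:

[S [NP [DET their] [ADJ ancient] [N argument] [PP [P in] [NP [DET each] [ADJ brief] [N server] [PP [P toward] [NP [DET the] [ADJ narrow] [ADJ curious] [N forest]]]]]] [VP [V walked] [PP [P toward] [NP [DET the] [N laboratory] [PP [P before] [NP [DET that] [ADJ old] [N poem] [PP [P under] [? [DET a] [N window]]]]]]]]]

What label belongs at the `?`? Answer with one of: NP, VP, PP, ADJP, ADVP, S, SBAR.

NP

The `?` node immediately contains: DET 'a', N 'window'. That is the internal structure of a noun phrase, so the label is NP.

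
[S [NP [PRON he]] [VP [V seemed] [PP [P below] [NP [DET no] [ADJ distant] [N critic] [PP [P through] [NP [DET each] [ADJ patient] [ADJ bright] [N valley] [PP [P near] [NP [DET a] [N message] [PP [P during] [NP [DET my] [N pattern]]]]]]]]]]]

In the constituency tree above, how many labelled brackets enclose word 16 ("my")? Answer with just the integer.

11

The word sits inside DET, which is inside NP, inside PP, inside NP, inside PP, inside NP, inside PP, inside NP, inside PP, inside VP, inside S — 11 brackets in all.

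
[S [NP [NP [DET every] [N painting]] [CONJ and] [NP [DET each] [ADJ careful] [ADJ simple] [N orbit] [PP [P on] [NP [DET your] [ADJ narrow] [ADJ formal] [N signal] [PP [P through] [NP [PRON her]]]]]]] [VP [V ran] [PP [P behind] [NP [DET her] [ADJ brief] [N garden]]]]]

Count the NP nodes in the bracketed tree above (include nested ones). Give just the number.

6

Scanning left to right, an opening `[NP` appears at word positions 1, 1, 4, 9, 14, 17 — 6 in total.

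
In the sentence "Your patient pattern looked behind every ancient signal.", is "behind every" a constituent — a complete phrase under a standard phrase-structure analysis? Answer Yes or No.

No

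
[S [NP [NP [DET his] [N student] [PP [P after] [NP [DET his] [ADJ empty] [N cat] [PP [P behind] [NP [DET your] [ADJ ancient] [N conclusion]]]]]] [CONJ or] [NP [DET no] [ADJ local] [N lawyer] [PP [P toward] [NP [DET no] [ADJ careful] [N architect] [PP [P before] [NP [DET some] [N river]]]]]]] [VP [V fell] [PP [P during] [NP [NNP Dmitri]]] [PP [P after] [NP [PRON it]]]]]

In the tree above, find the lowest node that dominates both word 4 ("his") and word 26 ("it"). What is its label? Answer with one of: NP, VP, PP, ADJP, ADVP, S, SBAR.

S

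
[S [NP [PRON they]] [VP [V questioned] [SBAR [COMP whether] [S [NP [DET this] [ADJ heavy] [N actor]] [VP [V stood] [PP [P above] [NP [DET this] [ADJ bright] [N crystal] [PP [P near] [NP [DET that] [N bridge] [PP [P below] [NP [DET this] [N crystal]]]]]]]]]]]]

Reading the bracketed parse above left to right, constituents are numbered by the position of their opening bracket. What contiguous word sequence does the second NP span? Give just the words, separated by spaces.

In left-to-right order the NP constituents are "they"; "this heavy actor"; "this bright crystal near that bridge below this crystal"; "that bridge below this crystal"; "this crystal". Number 2 is "this heavy actor".

this heavy actor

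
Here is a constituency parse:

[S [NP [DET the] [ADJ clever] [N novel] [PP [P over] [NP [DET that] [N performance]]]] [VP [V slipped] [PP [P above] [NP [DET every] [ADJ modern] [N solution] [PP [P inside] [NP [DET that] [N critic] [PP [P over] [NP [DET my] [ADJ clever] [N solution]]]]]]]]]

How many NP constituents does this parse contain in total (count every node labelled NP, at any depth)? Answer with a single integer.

5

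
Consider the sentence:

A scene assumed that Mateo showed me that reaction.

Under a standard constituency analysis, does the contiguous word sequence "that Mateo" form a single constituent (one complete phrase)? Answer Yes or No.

The smallest constituent containing the whole sequence is the subordinate clause [SBAR that Mateo showed me that reaction], but the sequence is only part of it — it straddles the boundary between complementizer "that" and clause "Mateo showed me that reaction".

No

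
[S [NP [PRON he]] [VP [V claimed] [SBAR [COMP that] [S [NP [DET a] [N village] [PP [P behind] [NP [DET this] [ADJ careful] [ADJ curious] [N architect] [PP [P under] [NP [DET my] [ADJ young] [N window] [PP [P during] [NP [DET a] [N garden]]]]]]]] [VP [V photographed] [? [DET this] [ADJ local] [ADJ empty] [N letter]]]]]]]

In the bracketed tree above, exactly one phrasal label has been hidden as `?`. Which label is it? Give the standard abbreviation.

NP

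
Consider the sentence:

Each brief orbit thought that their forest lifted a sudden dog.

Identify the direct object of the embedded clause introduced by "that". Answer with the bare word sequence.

a sudden dog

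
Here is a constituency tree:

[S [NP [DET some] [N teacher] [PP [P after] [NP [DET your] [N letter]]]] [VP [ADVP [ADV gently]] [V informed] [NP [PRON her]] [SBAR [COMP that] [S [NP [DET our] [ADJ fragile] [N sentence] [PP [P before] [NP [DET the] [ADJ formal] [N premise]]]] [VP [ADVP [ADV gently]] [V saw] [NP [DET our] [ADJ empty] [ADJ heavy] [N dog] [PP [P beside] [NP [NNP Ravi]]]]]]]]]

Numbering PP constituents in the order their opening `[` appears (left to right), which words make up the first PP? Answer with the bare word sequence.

after your letter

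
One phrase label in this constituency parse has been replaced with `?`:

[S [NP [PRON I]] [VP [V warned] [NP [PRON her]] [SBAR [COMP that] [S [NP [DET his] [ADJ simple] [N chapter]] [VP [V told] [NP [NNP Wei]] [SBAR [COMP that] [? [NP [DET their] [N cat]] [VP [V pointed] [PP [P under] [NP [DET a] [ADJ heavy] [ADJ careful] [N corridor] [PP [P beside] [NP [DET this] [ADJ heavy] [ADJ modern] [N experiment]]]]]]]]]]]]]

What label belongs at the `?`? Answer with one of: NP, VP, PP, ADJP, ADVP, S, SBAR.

A constituent whose immediate children are NP, VP is a clause: S.

S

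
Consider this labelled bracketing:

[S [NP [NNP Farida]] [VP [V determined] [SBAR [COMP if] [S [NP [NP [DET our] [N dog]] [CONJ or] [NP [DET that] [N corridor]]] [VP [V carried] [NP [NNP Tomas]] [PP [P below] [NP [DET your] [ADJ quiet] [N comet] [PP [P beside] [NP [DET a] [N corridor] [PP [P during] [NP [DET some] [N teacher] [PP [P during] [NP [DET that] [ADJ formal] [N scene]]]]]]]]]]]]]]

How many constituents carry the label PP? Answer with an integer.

4

The PP constituents are: [PP below your quiet comet beside a corridor during some teacher during that formal scene]; [PP beside a corridor during some teacher during that formal scene]; [PP during some teacher during that formal scene]; [PP during that formal scene]. Total: 4.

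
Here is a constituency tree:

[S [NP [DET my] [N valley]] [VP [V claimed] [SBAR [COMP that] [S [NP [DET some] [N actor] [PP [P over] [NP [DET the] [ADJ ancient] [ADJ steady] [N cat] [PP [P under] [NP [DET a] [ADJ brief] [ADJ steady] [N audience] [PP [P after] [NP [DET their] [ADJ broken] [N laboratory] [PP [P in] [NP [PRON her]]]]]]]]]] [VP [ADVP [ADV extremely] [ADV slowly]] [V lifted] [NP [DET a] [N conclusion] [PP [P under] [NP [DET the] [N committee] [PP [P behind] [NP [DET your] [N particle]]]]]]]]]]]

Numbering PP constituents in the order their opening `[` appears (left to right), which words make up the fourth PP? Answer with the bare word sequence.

in her

In left-to-right order the PP constituents are "over the ancient steady cat under a brief steady audience after their broken laboratory in her"; "under a brief steady audience after their broken laboratory in her"; "after their broken laboratory in her"; "in her"; "under the committee behind your particle"; "behind your particle". Number 4 is "in her".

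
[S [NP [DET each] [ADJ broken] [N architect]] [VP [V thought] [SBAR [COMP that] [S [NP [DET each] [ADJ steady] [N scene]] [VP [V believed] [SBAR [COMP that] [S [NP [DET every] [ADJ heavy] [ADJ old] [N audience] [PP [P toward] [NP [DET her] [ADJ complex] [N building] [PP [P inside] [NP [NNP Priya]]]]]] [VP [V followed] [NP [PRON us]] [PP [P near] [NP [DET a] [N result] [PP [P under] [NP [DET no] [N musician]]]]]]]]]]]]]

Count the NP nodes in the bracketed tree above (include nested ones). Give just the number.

Scanning left to right, an opening `[NP` appears at word positions 1, 6, 11, 16, 20, 22, 24, 27 — 8 in total.

8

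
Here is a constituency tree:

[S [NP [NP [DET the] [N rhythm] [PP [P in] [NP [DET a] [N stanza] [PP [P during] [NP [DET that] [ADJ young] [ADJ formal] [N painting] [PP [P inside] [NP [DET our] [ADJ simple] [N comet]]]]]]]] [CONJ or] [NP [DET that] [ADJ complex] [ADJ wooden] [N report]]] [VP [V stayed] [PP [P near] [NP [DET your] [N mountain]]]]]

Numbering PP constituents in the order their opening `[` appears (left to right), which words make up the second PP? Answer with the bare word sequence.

during that young formal painting inside our simple comet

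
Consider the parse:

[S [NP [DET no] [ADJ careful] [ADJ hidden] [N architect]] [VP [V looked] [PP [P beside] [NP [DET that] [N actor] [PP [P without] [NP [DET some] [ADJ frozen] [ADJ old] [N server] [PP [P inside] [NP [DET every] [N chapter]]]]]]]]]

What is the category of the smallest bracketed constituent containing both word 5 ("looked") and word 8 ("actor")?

VP

Both words fall inside [VP looked beside that actor without some frozen old server inside every chapter] (words 5–16), and no smaller constituent contains them both. Label: VP.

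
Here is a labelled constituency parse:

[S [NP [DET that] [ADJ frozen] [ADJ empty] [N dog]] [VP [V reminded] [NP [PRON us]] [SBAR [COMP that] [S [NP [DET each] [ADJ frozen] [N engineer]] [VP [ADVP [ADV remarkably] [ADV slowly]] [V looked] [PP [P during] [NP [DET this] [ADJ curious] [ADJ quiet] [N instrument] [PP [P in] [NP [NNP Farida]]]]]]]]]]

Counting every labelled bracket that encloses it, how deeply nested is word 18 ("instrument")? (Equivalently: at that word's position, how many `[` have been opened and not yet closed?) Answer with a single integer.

8

Path from the root down to the word: S → VP → SBAR → S → VP → PP → NP → N. That is 8 enclosing brackets.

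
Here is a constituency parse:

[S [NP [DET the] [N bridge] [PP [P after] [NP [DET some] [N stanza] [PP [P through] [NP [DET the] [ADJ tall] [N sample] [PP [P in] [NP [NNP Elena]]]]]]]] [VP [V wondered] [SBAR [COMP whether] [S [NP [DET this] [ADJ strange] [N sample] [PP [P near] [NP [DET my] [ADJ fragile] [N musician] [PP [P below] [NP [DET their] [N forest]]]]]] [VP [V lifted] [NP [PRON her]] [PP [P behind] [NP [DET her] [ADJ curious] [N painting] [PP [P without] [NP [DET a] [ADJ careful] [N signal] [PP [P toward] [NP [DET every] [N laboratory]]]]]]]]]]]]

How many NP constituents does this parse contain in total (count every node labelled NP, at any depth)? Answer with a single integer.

11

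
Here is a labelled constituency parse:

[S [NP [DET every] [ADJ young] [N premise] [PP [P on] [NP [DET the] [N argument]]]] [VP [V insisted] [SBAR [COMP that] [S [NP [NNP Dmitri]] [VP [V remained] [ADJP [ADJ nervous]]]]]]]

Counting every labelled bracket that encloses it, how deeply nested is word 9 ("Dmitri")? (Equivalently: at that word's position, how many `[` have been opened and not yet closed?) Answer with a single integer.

Counting open brackets not yet closed at "Dmitri": [S [VP [SBAR [S [NP [NNP = 6.

6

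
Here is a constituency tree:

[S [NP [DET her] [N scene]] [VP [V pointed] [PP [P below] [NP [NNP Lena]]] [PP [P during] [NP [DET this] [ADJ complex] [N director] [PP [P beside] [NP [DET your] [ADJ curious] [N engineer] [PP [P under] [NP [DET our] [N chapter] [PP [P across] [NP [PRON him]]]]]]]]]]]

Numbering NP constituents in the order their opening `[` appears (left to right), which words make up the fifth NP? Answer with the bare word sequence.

our chapter across him

In left-to-right order the NP constituents are "her scene"; "Lena"; "this complex director beside your curious engineer under our chapter across him"; "your curious engineer under our chapter across him"; "our chapter across him"; "him". Number 5 is "our chapter across him".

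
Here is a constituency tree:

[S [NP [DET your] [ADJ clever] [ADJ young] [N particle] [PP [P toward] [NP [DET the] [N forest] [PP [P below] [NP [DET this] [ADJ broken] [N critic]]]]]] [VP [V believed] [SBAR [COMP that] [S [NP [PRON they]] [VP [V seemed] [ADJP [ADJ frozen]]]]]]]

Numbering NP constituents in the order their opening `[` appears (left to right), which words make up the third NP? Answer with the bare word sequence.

this broken critic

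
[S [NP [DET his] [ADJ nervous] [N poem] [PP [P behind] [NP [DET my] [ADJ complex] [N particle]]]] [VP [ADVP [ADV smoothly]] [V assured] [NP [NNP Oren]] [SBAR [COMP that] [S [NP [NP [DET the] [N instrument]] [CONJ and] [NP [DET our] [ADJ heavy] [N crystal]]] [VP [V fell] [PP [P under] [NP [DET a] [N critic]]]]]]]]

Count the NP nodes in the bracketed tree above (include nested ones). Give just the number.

The NP constituents are: [NP his nervous poem behind my complex particle]; [NP my complex particle]; [NP Oren]; [NP the instrument and our heavy crystal]; [NP the instrument]; [NP our heavy crystal] …. Total: 7.

7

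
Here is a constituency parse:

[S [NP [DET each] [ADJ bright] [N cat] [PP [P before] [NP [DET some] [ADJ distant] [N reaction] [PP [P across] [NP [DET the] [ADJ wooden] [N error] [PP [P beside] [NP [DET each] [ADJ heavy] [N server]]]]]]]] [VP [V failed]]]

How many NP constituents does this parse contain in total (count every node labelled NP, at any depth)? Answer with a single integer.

4

Scanning left to right, an opening `[NP` appears at word positions 1, 5, 9, 13 — 4 in total.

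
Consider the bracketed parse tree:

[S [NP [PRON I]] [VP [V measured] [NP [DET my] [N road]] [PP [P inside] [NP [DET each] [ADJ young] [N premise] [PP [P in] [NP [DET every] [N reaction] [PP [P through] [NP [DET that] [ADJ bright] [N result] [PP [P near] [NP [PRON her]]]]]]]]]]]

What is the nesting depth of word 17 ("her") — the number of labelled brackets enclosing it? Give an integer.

11

The word sits inside PRON, which is inside NP, inside PP, inside NP, inside PP, inside NP, inside PP, inside NP, inside PP, inside VP, inside S — 11 brackets in all.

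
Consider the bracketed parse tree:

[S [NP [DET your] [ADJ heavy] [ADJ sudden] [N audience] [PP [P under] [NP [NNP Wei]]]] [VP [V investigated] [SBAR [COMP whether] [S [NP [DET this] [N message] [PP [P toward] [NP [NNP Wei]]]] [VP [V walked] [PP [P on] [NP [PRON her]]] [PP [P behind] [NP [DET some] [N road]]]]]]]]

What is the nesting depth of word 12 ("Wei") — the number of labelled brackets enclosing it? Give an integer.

8

Counting open brackets not yet closed at "Wei": [S [VP [SBAR [S [NP [PP [NP [NNP = 8.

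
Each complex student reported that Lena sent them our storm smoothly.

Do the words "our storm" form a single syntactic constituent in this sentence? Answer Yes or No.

The sequence corresponds to a single NP node — the noun phrase "our storm".

Yes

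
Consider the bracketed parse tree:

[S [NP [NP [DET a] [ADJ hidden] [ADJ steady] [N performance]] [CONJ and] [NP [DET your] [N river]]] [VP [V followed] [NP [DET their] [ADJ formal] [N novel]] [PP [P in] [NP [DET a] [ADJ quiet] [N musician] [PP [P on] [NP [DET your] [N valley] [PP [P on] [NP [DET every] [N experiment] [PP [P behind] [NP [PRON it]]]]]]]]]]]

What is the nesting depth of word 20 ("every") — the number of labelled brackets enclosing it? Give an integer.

9

Counting open brackets not yet closed at "every": [S [VP [PP [NP [PP [NP [PP [NP [DET = 9.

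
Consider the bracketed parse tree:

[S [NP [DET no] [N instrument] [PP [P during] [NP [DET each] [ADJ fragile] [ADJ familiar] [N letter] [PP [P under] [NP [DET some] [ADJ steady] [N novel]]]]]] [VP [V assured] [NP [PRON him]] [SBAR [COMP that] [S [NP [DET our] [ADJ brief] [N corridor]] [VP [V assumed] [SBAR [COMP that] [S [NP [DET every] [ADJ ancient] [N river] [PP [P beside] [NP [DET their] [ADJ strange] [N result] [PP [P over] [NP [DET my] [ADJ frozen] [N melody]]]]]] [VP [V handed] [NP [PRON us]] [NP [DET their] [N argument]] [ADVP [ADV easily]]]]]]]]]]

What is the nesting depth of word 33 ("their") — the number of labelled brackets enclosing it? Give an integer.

Path from the root down to the word: S → VP → SBAR → S → VP → SBAR → S → VP → NP → DET. That is 10 enclosing brackets.

10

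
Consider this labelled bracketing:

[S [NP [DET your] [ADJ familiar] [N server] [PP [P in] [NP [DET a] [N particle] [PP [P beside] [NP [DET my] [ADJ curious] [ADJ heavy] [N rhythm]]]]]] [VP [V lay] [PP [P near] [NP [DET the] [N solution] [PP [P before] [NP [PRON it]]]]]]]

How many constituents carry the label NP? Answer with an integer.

5

Scanning left to right, an opening `[NP` appears at word positions 1, 5, 8, 14, 17 — 5 in total.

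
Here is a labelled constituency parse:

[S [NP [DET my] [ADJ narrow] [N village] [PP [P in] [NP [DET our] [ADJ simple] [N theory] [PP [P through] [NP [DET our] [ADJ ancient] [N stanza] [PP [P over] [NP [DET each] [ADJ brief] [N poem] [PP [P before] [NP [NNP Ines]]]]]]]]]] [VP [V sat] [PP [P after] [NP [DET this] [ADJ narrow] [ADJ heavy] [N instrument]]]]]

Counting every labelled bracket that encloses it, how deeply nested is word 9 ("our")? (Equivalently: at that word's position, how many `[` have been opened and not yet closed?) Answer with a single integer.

Counting open brackets not yet closed at "our": [S [NP [PP [NP [PP [NP [DET = 7.

7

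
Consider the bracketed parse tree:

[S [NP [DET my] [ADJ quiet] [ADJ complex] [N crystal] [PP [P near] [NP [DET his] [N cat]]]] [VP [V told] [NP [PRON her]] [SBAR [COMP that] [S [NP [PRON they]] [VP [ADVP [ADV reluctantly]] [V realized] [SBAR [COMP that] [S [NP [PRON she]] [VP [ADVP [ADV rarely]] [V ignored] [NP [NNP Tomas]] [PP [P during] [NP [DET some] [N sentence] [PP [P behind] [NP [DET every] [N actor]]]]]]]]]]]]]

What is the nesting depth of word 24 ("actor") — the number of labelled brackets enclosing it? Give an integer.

13

The word sits inside N, which is inside NP, inside PP, inside NP, inside PP, inside VP, inside S, inside SBAR, inside VP, inside S, inside SBAR, inside VP, inside S — 13 brackets in all.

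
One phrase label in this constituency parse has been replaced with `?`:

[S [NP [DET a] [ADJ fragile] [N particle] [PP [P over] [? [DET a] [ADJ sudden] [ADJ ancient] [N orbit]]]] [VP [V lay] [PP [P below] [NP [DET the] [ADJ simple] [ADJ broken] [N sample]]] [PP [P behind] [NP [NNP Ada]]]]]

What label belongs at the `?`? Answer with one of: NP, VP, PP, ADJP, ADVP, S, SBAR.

NP

The `?` node immediately contains: DET 'a', ADJ 'sudden', ADJ 'ancient', N 'orbit'. That is the internal structure of a noun phrase, so the label is NP.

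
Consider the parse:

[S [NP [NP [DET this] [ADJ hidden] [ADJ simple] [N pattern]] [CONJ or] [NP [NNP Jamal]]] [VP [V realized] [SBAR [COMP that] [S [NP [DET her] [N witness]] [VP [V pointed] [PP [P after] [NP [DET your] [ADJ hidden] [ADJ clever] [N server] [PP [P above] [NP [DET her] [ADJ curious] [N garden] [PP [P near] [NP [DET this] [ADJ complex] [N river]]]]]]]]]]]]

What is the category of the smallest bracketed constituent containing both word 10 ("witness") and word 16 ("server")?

The smallest bracket enclosing both words is [S her witness pointed after your hidden clever server above her curious garden near this complex river], so the label is S.

S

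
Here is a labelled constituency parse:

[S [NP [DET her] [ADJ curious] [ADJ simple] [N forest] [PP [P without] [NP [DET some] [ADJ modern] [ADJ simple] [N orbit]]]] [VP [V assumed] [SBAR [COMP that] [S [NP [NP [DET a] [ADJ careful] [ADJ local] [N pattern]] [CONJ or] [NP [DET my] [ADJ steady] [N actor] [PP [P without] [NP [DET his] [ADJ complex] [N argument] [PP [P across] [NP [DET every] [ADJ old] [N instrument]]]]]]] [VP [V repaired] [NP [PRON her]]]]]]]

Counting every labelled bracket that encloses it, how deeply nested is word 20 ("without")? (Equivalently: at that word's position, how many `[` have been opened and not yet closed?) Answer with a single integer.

8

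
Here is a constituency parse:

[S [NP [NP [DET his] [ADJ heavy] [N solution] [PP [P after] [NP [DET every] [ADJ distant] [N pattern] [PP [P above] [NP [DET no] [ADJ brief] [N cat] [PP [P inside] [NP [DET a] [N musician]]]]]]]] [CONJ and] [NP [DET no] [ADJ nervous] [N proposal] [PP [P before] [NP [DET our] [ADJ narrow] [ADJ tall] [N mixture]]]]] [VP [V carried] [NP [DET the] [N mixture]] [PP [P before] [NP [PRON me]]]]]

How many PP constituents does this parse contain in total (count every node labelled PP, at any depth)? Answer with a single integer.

5

Listing each PP by its span: [PP after every distant pattern above no brief cat inside a musician]; [PP above no brief cat inside a musician]; [PP inside a musician]; [PP before our narrow tall mixture]; [PP before me] — that makes 5.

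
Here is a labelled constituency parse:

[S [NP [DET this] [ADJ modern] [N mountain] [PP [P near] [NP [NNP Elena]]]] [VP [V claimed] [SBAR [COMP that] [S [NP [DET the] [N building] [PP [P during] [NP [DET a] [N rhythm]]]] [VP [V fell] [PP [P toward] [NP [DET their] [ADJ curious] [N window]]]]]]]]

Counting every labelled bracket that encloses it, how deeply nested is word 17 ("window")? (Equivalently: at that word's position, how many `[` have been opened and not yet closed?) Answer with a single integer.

8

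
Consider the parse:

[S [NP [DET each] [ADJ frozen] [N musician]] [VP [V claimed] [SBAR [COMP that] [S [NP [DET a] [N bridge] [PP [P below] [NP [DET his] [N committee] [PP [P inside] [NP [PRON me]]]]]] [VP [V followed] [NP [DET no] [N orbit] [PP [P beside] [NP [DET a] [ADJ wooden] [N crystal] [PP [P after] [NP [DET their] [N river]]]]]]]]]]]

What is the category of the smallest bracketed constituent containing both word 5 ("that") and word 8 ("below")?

SBAR

Both words fall inside [SBAR that a bridge below his committee inside me followed no orbit beside a wooden crystal after their river] (words 5–22), and no smaller constituent contains them both. Label: SBAR.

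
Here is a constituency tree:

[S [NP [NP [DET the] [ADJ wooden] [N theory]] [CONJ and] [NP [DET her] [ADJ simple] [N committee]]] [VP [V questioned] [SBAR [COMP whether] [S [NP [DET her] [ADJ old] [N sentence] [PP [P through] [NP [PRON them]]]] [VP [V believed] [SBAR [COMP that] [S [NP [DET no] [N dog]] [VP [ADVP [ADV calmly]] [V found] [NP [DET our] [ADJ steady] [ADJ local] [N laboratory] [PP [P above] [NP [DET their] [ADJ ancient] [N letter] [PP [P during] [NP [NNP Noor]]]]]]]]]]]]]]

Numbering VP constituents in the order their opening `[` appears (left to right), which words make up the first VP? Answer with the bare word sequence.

In left-to-right order the VP constituents are "questioned whether her old sentence through them believed that no dog calmly found our steady local laboratory above their ancient letter during Noor"; "believed that no dog calmly found our steady local laboratory above their ancient letter during Noor"; "calmly found our steady local laboratory above their ancient letter during Noor". Number 1 is "questioned whether her old sentence through them believed that no dog calmly found our steady local laboratory above their ancient letter during Noor".

questioned whether her old sentence through them believed that no dog calmly found our steady local laboratory above their ancient letter during Noor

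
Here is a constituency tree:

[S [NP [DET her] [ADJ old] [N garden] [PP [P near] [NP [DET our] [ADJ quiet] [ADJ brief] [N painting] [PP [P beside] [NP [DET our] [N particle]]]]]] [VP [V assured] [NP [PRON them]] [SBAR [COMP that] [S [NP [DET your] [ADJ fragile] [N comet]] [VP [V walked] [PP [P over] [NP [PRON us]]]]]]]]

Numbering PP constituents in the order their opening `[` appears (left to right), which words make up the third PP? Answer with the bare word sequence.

The PP opening brackets appear, in order, over: "near our quiet brief painting beside our particle"; "beside our particle"; "over us". The third one spans "over us".

over us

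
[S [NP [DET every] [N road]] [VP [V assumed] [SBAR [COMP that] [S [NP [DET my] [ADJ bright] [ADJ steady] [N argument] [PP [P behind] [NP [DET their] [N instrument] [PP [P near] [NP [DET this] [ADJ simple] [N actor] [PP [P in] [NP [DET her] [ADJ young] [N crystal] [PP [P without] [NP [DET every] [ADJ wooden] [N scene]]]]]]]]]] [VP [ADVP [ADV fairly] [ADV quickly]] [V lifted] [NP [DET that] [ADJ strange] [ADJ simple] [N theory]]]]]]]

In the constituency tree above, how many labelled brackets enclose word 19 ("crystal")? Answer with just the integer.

12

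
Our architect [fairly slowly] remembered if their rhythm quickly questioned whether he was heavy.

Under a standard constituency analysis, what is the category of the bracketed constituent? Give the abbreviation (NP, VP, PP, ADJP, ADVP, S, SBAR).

ADVP

The span is built around the adverb "slowly" — an adverb phrase (ADVP).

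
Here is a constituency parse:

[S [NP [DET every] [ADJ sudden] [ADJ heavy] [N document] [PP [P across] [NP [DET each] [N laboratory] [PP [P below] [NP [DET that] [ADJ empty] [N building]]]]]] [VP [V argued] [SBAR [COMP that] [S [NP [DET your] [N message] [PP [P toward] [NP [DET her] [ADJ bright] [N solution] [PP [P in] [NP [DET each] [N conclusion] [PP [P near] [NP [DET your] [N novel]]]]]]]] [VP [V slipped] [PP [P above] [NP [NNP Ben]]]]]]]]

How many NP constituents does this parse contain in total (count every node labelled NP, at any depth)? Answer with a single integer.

8

The NP constituents are: [NP every sudden heavy document across each laboratory below that empty building]; [NP each laboratory below that empty building]; [NP that empty building]; [NP your message toward her bright solution in each conclusion near your novel]; [NP her bright solution in each conclusion near your novel]; [NP each conclusion near your novel] …. Total: 8.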